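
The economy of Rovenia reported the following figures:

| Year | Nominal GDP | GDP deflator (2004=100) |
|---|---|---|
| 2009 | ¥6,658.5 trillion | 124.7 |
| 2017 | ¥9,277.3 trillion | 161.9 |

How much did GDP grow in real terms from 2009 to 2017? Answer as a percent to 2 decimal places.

7.32%

Deflate each year: 2009 → 6658.5/1.247 = 5339.62; 2017 → 9277.3/1.619 = 5730.27.
So real GDP changed by 5730.27/5339.62 − 1 = 0.0732, i.e. 7.32%.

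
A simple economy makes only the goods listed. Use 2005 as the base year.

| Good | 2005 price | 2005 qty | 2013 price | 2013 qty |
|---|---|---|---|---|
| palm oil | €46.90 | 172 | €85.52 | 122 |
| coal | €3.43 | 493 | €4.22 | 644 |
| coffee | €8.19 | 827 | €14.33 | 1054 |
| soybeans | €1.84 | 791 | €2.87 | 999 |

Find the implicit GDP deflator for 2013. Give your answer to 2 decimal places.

169.13

Nominal GDP 2013 = 85.52·122 + 4.22·644 + 14.33·1054 + 2.87·999 = 31122.07.
Real GDP 2013 (at 2005 prices) = 46.90·122 + 3.43·644 + 8.19·1054 + 1.84·999 = 18401.14.
Deflator = Nominal/Real × 100 = 31122.07/18401.14 × 100 = 169.131.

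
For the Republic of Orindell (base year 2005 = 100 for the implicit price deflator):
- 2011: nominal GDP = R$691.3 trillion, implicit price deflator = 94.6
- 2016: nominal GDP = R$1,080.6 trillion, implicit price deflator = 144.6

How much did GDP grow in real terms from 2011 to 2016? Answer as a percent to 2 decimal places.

2.26%

Real GDP 2011 = 691.3 / 0.946 = 730.76.
Real GDP 2016 = 1080.6 / 1.446 = 747.30.
Real growth = 747.30 / 730.76 − 1 = 0.0226.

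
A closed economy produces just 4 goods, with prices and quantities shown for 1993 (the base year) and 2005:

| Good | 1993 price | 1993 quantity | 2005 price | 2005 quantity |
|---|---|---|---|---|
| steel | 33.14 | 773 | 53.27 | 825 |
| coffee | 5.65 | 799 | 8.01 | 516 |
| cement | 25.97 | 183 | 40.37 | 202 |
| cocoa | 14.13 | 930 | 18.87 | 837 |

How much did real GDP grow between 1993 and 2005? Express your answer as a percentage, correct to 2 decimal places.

Real GDP 1993 = Nominal GDP 1993 = 33.14·773 + 5.65·799 + 25.97·183 + 14.13·930 = 48024.98.
Real GDP 2005 (at 1993 prices) = 33.14·825 + 5.65·516 + 25.97·202 + 14.13·837 = 47328.65.
Real growth = 47328.65/48024.98 − 1 = -0.0145.

-1.45%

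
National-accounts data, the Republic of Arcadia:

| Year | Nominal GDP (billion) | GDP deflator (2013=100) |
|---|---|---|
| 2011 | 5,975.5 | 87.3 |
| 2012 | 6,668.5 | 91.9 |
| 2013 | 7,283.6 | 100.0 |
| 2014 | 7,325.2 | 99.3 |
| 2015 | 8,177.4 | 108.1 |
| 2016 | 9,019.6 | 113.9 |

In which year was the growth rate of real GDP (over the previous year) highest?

2012: real = 6668.5/0.919 = 7256.26; growth vs 2011 (6844.79) = 6.01%.
2013: real = 7283.6/1.000 = 7283.60; growth vs 2012 (7256.26) = 0.38%.
2014: real = 7325.2/0.993 = 7376.84; growth vs 2013 (7283.60) = 1.28%.
2015: real = 8177.4/1.081 = 7564.66; growth vs 2014 (7376.84) = 2.55%.
2016: real = 9019.6/1.139 = 7918.88; growth vs 2015 (7564.66) = 4.68%.

2012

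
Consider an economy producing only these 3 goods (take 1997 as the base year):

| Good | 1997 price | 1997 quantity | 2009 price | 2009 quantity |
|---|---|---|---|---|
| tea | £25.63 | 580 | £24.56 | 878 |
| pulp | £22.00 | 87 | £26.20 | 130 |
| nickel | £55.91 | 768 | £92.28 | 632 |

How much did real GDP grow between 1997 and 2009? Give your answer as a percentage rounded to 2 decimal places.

1.64%

Real GDP 1997 = Nominal GDP 1997 = 25.63·580 + 22.00·87 + 55.91·768 = 59718.28.
Real GDP 2009 (at 1997 prices) = 25.63·878 + 22.00·130 + 55.91·632 = 60698.26.
Real growth = 60698.26/59718.28 − 1 = 0.0164.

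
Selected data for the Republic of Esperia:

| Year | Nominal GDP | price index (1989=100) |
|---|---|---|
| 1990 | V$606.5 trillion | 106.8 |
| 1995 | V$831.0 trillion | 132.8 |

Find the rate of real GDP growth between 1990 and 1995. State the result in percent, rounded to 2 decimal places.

Deflate each year: 1990 → 606.5/1.068 = 567.88; 1995 → 831.0/1.328 = 625.75.
So real GDP changed by 625.75/567.88 − 1 = 0.1019, i.e. 10.19%.

10.19%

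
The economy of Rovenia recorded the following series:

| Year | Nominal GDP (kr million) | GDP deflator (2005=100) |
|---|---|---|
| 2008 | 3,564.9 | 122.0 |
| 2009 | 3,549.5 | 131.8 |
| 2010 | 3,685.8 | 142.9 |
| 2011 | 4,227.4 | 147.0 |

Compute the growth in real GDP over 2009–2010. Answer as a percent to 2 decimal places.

Real GDP 2009 = 3549.5/1.318 = 2693.10.
Real GDP 2010 = 3685.8/1.429 = 2579.29.
Change = 2579.29/2693.10 − 1 = -0.0423.

-4.23%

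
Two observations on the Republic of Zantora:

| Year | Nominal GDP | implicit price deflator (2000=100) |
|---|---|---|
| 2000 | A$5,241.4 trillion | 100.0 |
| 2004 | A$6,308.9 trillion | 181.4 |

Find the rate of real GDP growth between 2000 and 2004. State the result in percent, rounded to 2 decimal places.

Real GDP 2000 = 5241.4 / 1.000 = 5241.40.
Real GDP 2004 = 6308.9 / 1.814 = 3477.89.
Real growth = 3477.89 / 5241.40 − 1 = -0.3365.

-33.65%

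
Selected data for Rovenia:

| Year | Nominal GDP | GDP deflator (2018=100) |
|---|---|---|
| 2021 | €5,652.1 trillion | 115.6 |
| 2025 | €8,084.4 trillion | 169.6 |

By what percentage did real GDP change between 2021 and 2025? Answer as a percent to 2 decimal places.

Real GDP 2021 = 5652.1 / 1.156 = 4889.36.
Real GDP 2025 = 8084.4 / 1.696 = 4766.75.
Real growth = 4766.75 / 4889.36 − 1 = -0.0251.

-2.51%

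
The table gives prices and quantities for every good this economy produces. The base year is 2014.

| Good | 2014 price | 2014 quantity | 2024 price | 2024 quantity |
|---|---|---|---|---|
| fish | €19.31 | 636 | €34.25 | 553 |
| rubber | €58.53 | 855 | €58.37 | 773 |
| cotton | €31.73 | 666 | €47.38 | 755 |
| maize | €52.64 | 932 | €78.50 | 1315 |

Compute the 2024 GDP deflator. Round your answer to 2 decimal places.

136.19

Nominal GDP 2024 = 34.25·553 + 58.37·773 + 47.38·755 + 78.50·1315 = 203059.66.
Real GDP 2024 (at 2014 prices) = 19.31·553 + 58.53·773 + 31.73·755 + 52.64·1315 = 149099.87.
Deflator = Nominal/Real × 100 = 203059.66/149099.87 × 100 = 136.190.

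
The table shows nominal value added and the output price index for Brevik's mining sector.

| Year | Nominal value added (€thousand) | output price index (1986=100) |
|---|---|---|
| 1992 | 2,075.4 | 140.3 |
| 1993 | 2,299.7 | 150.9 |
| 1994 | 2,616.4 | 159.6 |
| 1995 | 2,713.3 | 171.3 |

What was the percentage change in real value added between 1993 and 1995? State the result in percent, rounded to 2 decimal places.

3.93%

Real value added 1993 = 2299.7/1.509 = 1523.99.
Real value added 1995 = 2713.3/1.713 = 1583.95.
Change = 1583.95/1523.99 − 1 = 0.0393.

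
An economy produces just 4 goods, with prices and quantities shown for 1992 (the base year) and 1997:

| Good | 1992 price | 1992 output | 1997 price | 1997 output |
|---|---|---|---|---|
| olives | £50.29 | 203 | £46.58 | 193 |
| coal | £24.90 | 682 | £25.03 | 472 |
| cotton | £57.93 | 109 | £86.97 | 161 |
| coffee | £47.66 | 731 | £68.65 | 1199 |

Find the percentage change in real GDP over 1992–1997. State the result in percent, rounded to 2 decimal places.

28.66%

Real GDP 1992 = Nominal GDP 1992 = 50.29·203 + 24.90·682 + 57.93·109 + 47.66·731 = 68344.50.
Real GDP 1997 (at 1992 prices) = 50.29·193 + 24.90·472 + 57.93·161 + 47.66·1199 = 87929.84.
Real growth = 87929.84/68344.50 − 1 = 0.2866.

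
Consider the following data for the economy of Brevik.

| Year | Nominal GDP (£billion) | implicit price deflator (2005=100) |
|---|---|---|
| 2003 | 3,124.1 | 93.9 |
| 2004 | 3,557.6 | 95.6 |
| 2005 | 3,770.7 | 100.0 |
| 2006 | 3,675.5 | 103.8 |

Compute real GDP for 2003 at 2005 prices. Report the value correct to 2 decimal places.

Real GDP 2003 = 3124.1 / 0.939 = 3327.05.

£3,327.05 billion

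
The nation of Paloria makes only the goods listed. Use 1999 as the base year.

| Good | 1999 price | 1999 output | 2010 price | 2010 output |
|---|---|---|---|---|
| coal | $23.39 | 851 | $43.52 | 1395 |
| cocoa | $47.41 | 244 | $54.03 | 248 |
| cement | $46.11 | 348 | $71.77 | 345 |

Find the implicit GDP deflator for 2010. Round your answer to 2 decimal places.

Nominal GDP 2010 = 43.52·1395 + 54.03·248 + 71.77·345 = 98870.49.
Real GDP 2010 (at 1999 prices) = 23.39·1395 + 47.41·248 + 46.11·345 = 60294.68.
Deflator = Nominal/Real × 100 = 98870.49/60294.68 × 100 = 163.979.

163.98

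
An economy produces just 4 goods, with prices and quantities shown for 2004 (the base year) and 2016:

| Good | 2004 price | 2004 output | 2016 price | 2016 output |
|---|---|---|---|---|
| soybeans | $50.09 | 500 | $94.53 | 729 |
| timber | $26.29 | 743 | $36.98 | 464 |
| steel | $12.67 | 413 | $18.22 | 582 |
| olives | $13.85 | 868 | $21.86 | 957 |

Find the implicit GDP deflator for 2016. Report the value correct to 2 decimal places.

Nominal GDP 2016 = 94.53·729 + 36.98·464 + 18.22·582 + 21.86·957 = 117595.15.
Real GDP 2016 (at 2004 prices) = 50.09·729 + 26.29·464 + 12.67·582 + 13.85·957 = 69342.56.
Deflator = Nominal/Real × 100 = 117595.15/69342.56 × 100 = 169.586.

169.59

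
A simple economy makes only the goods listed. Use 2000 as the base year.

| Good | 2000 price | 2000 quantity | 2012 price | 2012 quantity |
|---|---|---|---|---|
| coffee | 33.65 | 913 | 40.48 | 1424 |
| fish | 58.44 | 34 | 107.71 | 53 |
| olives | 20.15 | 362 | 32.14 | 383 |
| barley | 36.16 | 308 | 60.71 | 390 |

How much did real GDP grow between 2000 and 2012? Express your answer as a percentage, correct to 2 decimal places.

42.42%

Real GDP 2000 = Nominal GDP 2000 = 33.65·913 + 58.44·34 + 20.15·362 + 36.16·308 = 51140.99.
Real GDP 2012 (at 2000 prices) = 33.65·1424 + 58.44·53 + 20.15·383 + 36.16·390 = 72834.77.
Real growth = 72834.77/51140.99 − 1 = 0.4242.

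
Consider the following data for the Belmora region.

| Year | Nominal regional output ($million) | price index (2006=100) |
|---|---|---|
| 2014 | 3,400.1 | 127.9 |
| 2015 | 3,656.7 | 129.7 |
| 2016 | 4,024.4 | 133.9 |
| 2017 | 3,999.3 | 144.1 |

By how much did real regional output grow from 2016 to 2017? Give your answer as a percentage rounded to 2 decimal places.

Real regional output 2016 = 4024.4/1.339 = 3005.53.
Real regional output 2017 = 3999.3/1.441 = 2775.36.
Change = 2775.36/3005.53 − 1 = -0.0766.

-7.66%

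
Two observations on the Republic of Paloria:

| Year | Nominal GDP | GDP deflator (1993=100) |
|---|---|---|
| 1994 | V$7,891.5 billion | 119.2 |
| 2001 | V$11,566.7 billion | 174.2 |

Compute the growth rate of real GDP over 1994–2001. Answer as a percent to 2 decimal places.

0.29%

Real GDP 1994 = 7891.5 / 1.192 = 6620.39.
Real GDP 2001 = 11566.7 / 1.742 = 6639.90.
Real growth = 6639.90 / 6620.39 − 1 = 0.0029.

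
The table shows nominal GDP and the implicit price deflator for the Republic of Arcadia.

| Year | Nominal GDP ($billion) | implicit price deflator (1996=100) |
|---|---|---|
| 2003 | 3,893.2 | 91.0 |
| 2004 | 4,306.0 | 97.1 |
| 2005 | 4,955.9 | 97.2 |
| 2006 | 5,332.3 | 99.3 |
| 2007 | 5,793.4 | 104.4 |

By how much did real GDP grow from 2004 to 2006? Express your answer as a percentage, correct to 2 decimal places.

Real GDP 2004 = 4306.0/0.971 = 4434.60.
Real GDP 2006 = 5332.3/0.993 = 5369.89.
Change = 5369.89/4434.60 − 1 = 0.2109.

21.09%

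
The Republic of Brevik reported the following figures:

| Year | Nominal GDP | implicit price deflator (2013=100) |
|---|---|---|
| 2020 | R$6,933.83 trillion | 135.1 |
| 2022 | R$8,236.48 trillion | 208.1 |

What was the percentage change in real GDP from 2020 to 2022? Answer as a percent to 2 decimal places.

-22.88%

Real GDP 2020 = 6933.83 / 1.351 = 5132.37.
Real GDP 2022 = 8236.48 / 2.081 = 3957.94.
Real growth = 3957.94 / 5132.37 − 1 = -0.2288.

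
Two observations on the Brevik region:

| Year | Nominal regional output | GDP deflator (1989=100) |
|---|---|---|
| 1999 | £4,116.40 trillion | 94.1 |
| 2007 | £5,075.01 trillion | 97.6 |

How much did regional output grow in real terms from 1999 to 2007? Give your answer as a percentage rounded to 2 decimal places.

18.87%

Real regional output 1999 = 4116.40 / 0.941 = 4374.50.
Real regional output 2007 = 5075.01 / 0.976 = 5199.81.
Real growth = 5199.81 / 4374.50 − 1 = 0.1887.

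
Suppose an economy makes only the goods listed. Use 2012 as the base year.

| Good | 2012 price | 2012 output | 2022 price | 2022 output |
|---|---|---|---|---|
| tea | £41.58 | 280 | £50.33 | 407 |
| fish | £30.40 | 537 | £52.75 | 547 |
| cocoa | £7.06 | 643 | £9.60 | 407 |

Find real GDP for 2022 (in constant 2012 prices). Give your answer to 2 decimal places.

£36425.28

Real GDP 2022 = Σ (p_2012 × q_2022) = 41.58·407 + 30.40·547 + 7.06·407 = 36425.28.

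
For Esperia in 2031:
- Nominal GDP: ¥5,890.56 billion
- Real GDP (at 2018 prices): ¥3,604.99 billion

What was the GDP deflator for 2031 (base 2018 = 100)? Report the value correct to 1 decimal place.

163.4

GDP deflator = (Nominal / Real) × 100 = 5890.56 / 3604.99 × 100 = 163.40.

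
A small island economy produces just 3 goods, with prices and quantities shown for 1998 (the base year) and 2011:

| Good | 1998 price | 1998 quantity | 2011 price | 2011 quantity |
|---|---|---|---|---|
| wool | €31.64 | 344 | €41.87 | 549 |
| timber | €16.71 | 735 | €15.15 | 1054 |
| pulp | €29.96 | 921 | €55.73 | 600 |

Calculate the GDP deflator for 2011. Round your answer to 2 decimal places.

136.70

Nominal GDP 2011 = 41.87·549 + 15.15·1054 + 55.73·600 = 72392.73.
Real GDP 2011 (at 1998 prices) = 31.64·549 + 16.71·1054 + 29.96·600 = 52958.70.
Deflator = Nominal/Real × 100 = 72392.73/52958.70 × 100 = 136.697.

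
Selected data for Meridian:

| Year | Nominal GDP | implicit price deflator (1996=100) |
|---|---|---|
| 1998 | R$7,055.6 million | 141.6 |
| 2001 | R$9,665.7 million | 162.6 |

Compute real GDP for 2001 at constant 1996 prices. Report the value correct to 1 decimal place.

R$5,944.5 million

Real GDP = Nominal / (implicit price deflator/100) = 9665.7 / 1.626 = 5944.46.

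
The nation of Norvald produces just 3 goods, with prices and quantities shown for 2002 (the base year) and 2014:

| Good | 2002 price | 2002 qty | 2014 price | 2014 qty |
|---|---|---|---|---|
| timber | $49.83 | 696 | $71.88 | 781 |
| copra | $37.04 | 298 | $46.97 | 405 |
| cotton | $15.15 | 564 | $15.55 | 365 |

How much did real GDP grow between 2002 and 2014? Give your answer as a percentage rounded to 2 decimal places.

9.55%

Real GDP 2002 = Nominal GDP 2002 = 49.83·696 + 37.04·298 + 15.15·564 = 54264.20.
Real GDP 2014 (at 2002 prices) = 49.83·781 + 37.04·405 + 15.15·365 = 59448.18.
Real growth = 59448.18/54264.20 − 1 = 0.0955.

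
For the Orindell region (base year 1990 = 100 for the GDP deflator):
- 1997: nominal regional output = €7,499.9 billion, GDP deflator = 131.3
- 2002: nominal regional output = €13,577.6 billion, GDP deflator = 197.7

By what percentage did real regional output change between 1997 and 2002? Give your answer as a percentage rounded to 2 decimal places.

Real regional output 1997 = 7499.9 / 1.313 = 5712.03.
Real regional output 2002 = 13577.6 / 1.977 = 6867.78.
Real growth = 6867.78 / 5712.03 − 1 = 0.2023.

20.23%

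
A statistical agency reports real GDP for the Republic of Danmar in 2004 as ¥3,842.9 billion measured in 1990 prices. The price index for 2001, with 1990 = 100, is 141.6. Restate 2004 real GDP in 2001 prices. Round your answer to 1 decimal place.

¥5,441.5 billion

Real GDP in 2001 prices = Real GDP in 1990 prices × (P_2001/P_1990) = 3842.9 × 1.416 = 5441.55.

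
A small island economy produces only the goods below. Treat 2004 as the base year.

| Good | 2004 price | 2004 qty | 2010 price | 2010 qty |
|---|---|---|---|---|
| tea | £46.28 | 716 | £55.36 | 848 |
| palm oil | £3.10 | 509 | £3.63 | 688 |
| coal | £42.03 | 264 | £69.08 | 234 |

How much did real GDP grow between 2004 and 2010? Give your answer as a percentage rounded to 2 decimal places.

Real GDP 2004 = Nominal GDP 2004 = 46.28·716 + 3.10·509 + 42.03·264 = 45810.30.
Real GDP 2010 (at 2004 prices) = 46.28·848 + 3.10·688 + 42.03·234 = 51213.26.
Real growth = 51213.26/45810.30 − 1 = 0.1179.

11.79%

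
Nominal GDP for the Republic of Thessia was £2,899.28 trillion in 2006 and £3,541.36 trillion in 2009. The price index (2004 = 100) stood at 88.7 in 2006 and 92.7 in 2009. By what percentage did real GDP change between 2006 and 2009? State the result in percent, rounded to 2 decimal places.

Deflate each year: 2006 → 2899.28/0.887 = 3268.64; 2009 → 3541.36/0.927 = 3820.24.
So real GDP changed by 3820.24/3268.64 − 1 = 0.1688, i.e. 16.88%.

16.88%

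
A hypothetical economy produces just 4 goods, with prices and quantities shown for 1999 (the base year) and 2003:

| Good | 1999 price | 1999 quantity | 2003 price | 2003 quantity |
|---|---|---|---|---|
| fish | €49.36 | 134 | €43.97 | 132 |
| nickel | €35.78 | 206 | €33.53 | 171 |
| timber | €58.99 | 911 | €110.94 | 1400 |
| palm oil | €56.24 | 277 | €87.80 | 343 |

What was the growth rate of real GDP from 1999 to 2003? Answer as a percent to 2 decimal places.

37.46%

Real GDP 1999 = Nominal GDP 1999 = 49.36·134 + 35.78·206 + 58.99·911 + 56.24·277 = 83303.29.
Real GDP 2003 (at 1999 prices) = 49.36·132 + 35.78·171 + 58.99·1400 + 56.24·343 = 114510.22.
Real growth = 114510.22/83303.29 − 1 = 0.3746.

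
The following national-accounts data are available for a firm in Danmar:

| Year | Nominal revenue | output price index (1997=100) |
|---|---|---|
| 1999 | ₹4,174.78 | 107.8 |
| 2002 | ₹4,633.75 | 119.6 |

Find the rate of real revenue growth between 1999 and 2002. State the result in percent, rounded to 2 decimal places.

0.04%

Real revenue 1999 = 4174.78 / 1.078 = 3872.71.
Real revenue 2002 = 4633.75 / 1.196 = 3874.37.
Real growth = 3874.37 / 3872.71 − 1 = 0.0004.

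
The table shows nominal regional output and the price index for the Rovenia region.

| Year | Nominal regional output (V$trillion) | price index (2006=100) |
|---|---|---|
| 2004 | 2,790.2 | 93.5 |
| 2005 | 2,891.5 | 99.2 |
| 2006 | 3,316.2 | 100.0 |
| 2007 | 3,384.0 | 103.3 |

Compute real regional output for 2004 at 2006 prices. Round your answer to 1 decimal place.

Real regional output 2004 = 2790.2 / 0.935 = 2984.17.

V$2,984.2 trillion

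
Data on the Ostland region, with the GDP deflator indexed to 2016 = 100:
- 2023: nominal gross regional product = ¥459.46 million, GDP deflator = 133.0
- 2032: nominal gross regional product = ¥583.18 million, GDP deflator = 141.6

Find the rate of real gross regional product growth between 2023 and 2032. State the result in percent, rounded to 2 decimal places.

Real gross regional product 2023 = 459.46 / 1.330 = 345.46.
Real gross regional product 2032 = 583.18 / 1.416 = 411.85.
Real growth = 411.85 / 345.46 − 1 = 0.1922.

19.22%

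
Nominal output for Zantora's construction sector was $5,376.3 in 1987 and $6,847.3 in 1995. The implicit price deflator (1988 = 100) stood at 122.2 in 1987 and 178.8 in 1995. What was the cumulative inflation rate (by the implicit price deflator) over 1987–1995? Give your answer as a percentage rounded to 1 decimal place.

46.3%

Price-level change = 178.8 / 122.2 − 1 = 0.4632.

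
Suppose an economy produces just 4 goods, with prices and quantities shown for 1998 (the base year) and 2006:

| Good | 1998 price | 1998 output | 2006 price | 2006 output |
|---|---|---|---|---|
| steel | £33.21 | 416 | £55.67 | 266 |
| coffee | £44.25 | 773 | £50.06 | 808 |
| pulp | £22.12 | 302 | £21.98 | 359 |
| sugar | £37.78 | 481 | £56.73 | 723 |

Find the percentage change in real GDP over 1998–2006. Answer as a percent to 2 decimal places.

Real GDP 1998 = Nominal GDP 1998 = 33.21·416 + 44.25·773 + 22.12·302 + 37.78·481 = 72873.03.
Real GDP 2006 (at 1998 prices) = 33.21·266 + 44.25·808 + 22.12·359 + 37.78·723 = 79843.88.
Real growth = 79843.88/72873.03 − 1 = 0.0957.

9.57%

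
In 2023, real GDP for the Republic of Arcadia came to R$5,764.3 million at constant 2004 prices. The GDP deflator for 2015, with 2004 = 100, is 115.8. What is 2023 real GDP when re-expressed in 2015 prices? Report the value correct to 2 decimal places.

Real GDP in 2015 prices = Real GDP in 2004 prices × (P_2015/P_2004) = 5764.3 × 1.158 = 6675.06.

R$6,675.06 million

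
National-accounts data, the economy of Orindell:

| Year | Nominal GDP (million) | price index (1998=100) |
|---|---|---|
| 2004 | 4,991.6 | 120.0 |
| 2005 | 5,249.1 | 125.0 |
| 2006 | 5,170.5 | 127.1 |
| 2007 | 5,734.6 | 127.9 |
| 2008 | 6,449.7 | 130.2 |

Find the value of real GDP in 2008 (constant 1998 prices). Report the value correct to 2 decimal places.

4,953.69 million

Real GDP 2008 = 6449.7 / 1.302 = 4953.69.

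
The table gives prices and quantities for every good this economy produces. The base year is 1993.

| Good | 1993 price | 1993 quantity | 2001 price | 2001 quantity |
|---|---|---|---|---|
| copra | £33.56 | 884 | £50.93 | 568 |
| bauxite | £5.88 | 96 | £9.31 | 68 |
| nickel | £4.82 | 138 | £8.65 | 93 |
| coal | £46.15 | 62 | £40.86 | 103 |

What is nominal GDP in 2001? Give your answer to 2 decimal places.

Nominal GDP 2001 = Σ (p_2001 × q_2001) = 50.93·568 + 9.31·68 + 8.65·93 + 40.86·103 = 34574.35.

£34574.35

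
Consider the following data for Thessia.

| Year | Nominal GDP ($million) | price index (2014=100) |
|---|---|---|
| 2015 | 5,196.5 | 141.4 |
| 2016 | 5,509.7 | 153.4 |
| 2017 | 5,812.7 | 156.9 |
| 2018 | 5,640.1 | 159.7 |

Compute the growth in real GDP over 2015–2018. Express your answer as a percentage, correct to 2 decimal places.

Real GDP 2015 = 5196.5/1.414 = 3675.04.
Real GDP 2018 = 5640.1/1.597 = 3531.68.
Change = 3531.68/3675.04 − 1 = -0.0390.

-3.90%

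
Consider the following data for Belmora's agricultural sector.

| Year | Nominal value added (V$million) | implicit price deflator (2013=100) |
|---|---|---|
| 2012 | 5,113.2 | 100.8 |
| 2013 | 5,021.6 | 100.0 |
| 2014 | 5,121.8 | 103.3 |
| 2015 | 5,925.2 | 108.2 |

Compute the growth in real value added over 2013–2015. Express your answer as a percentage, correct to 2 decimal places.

9.05%

Real value added 2013 = 5021.6/1.000 = 5021.60.
Real value added 2015 = 5925.2/1.082 = 5476.16.
Change = 5476.16/5021.60 − 1 = 0.0905.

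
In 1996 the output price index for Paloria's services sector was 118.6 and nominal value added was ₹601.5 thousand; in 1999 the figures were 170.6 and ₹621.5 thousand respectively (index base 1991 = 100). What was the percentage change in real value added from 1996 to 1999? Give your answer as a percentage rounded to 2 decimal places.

Deflate each year: 1996 → 601.5/1.186 = 507.17; 1999 → 621.5/1.706 = 364.30.
So real value added changed by 364.30/507.17 − 1 = -0.2817, i.e. -28.17%.

-28.17%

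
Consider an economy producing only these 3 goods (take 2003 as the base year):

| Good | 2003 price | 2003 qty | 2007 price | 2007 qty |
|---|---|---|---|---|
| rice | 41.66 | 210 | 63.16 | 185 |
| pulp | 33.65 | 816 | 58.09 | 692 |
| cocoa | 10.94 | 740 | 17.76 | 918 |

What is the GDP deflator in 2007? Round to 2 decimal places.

166.16

Nominal GDP 2007 = 63.16·185 + 58.09·692 + 17.76·918 = 68186.56.
Real GDP 2007 (at 2003 prices) = 41.66·185 + 33.65·692 + 10.94·918 = 41035.82.
Deflator = Nominal/Real × 100 = 68186.56/41035.82 × 100 = 166.164.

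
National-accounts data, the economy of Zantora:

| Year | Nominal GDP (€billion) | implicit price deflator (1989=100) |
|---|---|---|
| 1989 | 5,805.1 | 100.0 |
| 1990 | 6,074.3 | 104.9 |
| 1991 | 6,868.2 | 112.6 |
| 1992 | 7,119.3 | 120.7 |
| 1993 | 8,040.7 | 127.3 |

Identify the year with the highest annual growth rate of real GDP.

1990: real = 6074.3/1.049 = 5790.56; growth vs 1989 (5805.10) = -0.25%.
1991: real = 6868.2/1.126 = 6099.64; growth vs 1990 (5790.56) = 5.34%.
1992: real = 7119.3/1.207 = 5898.34; growth vs 1991 (6099.64) = -3.30%.
1993: real = 8040.7/1.273 = 6316.34; growth vs 1992 (5898.34) = 7.09%.

1993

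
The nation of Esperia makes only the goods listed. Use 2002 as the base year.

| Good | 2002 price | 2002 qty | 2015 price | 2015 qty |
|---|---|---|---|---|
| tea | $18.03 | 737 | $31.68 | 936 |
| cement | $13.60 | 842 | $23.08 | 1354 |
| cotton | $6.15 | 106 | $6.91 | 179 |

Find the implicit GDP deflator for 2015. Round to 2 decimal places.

Nominal GDP 2015 = 31.68·936 + 23.08·1354 + 6.91·179 = 62139.69.
Real GDP 2015 (at 2002 prices) = 18.03·936 + 13.60·1354 + 6.15·179 = 36391.33.
Deflator = Nominal/Real × 100 = 62139.69/36391.33 × 100 = 170.754.

170.75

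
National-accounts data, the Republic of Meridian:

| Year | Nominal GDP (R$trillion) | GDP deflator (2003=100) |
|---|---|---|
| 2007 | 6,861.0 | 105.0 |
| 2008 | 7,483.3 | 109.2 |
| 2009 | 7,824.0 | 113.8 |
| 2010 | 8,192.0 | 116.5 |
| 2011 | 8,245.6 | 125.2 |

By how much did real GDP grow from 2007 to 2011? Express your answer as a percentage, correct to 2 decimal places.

0.79%

Real GDP 2007 = 6861.0/1.050 = 6534.29.
Real GDP 2011 = 8245.6/1.252 = 6585.94.
Change = 6585.94/6534.29 − 1 = 0.0079.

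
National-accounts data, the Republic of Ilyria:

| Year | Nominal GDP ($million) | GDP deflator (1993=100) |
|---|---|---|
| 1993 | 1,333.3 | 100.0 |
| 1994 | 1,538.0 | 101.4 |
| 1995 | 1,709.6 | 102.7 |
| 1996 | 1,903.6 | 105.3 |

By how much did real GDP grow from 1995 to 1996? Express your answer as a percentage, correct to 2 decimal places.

Real GDP 1995 = 1709.6/1.027 = 1664.65.
Real GDP 1996 = 1903.6/1.053 = 1807.79.
Change = 1807.79/1664.65 − 1 = 0.0860.

8.60%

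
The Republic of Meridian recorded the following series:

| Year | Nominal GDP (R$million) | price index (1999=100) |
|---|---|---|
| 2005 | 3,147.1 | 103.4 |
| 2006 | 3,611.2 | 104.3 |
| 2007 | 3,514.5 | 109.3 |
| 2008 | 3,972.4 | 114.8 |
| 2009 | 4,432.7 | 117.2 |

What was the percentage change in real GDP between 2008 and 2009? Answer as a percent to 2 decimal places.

Real GDP 2008 = 3972.4/1.148 = 3460.28.
Real GDP 2009 = 4432.7/1.172 = 3782.17.
Change = 3782.17/3460.28 − 1 = 0.0930.

9.30%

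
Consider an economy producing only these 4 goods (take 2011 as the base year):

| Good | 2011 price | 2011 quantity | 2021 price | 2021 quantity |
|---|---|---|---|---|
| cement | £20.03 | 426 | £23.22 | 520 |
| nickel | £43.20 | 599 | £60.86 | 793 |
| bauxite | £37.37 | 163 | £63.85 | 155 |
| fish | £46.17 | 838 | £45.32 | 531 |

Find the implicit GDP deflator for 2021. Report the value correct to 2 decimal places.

125.76

Nominal GDP 2021 = 23.22·520 + 60.86·793 + 63.85·155 + 45.32·531 = 94298.05.
Real GDP 2021 (at 2011 prices) = 20.03·520 + 43.20·793 + 37.37·155 + 46.17·531 = 74981.82.
Deflator = Nominal/Real × 100 = 94298.05/74981.82 × 100 = 125.761.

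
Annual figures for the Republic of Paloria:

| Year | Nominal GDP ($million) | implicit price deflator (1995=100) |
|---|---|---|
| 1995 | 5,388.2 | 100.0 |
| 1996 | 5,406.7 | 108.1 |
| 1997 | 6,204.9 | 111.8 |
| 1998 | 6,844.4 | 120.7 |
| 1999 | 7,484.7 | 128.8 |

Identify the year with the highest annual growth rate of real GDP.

1996: real = 5406.7/1.081 = 5001.57; growth vs 1995 (5388.20) = -7.18%.
1997: real = 6204.9/1.118 = 5550.00; growth vs 1996 (5001.57) = 10.97%.
1998: real = 6844.4/1.207 = 5670.59; growth vs 1997 (5550.00) = 2.17%.
1999: real = 7484.7/1.288 = 5811.10; growth vs 1998 (5670.59) = 2.48%.

1997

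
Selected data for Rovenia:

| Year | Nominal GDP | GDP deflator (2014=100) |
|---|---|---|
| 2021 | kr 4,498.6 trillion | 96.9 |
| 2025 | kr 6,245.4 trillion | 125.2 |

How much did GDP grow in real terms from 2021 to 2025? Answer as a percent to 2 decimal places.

Real GDP 2021 = 4498.6 / 0.969 = 4642.52.
Real GDP 2025 = 6245.4 / 1.252 = 4988.34.
Real growth = 4988.34 / 4642.52 − 1 = 0.0745.

7.45%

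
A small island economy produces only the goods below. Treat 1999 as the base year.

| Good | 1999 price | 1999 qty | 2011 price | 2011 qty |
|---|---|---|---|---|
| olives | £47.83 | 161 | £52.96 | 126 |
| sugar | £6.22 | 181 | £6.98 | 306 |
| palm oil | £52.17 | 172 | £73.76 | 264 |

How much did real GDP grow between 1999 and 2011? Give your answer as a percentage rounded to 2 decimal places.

Real GDP 1999 = Nominal GDP 1999 = 47.83·161 + 6.22·181 + 52.17·172 = 17799.69.
Real GDP 2011 (at 1999 prices) = 47.83·126 + 6.22·306 + 52.17·264 = 21702.78.
Real growth = 21702.78/17799.69 − 1 = 0.2193.

21.93%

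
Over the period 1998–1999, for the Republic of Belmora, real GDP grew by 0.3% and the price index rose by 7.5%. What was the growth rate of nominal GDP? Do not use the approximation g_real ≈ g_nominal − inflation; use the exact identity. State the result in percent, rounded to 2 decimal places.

(1 + g_nom) = (1 + g_real)(1 + π) = 1.0030 × 1.0750 = 1.07823.

7.82%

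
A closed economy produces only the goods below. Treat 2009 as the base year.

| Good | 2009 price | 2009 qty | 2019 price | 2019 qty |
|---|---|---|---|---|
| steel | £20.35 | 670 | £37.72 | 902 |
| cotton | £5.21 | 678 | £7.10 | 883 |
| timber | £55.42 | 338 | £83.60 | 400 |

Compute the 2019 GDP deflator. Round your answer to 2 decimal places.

163.40

Nominal GDP 2019 = 37.72·902 + 7.10·883 + 83.60·400 = 73732.74.
Real GDP 2019 (at 2009 prices) = 20.35·902 + 5.21·883 + 55.42·400 = 45124.13.
Deflator = Nominal/Real × 100 = 73732.74/45124.13 × 100 = 163.400.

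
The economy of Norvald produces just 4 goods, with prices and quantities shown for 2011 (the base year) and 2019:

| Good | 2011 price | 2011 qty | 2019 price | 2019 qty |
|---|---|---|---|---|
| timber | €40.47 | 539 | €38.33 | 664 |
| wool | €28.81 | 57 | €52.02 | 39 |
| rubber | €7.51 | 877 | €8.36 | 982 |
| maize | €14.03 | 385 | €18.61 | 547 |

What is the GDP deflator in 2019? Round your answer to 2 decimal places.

Nominal GDP 2019 = 38.33·664 + 52.02·39 + 8.36·982 + 18.61·547 = 45869.09.
Real GDP 2019 (at 2011 prices) = 40.47·664 + 28.81·39 + 7.51·982 + 14.03·547 = 43044.90.
Deflator = Nominal/Real × 100 = 45869.09/43044.90 × 100 = 106.561.

106.56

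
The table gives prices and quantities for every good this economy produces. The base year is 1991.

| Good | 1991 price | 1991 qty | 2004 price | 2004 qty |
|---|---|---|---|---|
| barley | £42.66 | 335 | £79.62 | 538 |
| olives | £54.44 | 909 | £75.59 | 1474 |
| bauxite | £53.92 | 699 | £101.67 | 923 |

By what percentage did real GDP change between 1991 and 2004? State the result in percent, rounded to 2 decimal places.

50.75%

Real GDP 1991 = Nominal GDP 1991 = 42.66·335 + 54.44·909 + 53.92·699 = 101467.14.
Real GDP 2004 (at 1991 prices) = 42.66·538 + 54.44·1474 + 53.92·923 = 152963.80.
Real growth = 152963.80/101467.14 − 1 = 0.5075.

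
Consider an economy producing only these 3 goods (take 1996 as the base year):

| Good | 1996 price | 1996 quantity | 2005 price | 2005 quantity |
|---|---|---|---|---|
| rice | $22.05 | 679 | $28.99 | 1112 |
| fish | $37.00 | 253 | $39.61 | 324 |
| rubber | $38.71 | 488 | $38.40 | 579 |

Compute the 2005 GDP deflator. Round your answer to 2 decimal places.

Nominal GDP 2005 = 28.99·1112 + 39.61·324 + 38.40·579 = 67304.12.
Real GDP 2005 (at 1996 prices) = 22.05·1112 + 37.00·324 + 38.71·579 = 58920.69.
Deflator = Nominal/Real × 100 = 67304.12/58920.69 × 100 = 114.228.

114.23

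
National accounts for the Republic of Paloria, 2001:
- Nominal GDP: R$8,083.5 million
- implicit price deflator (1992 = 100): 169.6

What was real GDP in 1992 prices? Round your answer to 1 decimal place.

Real GDP = Nominal / (implicit price deflator/100) = 8083.5 / 1.696 = 4766.21.

R$4,766.2 million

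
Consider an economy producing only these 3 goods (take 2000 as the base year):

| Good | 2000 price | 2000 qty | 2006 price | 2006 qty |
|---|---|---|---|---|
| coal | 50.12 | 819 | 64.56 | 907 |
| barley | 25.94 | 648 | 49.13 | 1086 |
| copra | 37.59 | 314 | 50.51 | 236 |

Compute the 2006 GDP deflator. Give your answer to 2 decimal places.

Nominal GDP 2006 = 64.56·907 + 49.13·1086 + 50.51·236 = 123831.46.
Real GDP 2006 (at 2000 prices) = 50.12·907 + 25.94·1086 + 37.59·236 = 82500.92.
Deflator = Nominal/Real × 100 = 123831.46/82500.92 × 100 = 150.097.

150.10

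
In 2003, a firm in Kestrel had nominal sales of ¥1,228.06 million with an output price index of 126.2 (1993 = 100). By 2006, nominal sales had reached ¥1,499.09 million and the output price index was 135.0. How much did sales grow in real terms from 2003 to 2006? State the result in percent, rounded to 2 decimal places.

Real sales 2003 = 1228.06 / 1.262 = 973.11.
Real sales 2006 = 1499.09 / 1.350 = 1110.44.
Real growth = 1110.44 / 973.11 − 1 = 0.1411.

14.11%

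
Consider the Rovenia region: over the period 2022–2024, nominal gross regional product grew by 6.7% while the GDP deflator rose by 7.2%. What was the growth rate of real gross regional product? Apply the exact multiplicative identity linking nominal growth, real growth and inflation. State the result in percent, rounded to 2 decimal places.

-0.47%

(1 + g_nom) = (1 + g_real)(1 + π), so g_real = 1.0670 / 1.0720 − 1 = -0.00466.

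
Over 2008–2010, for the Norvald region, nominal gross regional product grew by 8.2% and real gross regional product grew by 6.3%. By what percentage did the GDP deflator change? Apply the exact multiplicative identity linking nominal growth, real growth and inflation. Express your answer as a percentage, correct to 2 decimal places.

(1 + g_nom) = (1 + g_real)(1 + π), so π = 1.0820 / 1.0630 − 1 = 0.01787.

1.79%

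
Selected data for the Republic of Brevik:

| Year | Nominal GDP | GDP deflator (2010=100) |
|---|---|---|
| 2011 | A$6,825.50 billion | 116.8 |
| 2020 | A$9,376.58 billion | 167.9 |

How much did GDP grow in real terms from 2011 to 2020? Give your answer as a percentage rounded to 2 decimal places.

-4.43%

Deflate each year: 2011 → 6825.50/1.168 = 5843.75; 2020 → 9376.58/1.679 = 5584.62.
So real GDP changed by 5584.62/5843.75 − 1 = -0.0443, i.e. -4.43%.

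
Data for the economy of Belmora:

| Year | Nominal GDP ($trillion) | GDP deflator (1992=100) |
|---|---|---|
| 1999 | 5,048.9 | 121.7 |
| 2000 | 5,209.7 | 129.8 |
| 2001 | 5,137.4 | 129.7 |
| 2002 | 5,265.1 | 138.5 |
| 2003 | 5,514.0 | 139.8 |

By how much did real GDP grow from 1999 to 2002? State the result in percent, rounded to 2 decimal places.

Real GDP 1999 = 5048.9/1.217 = 4148.64.
Real GDP 2002 = 5265.1/1.385 = 3801.52.
Change = 3801.52/4148.64 − 1 = -0.0837.

-8.37%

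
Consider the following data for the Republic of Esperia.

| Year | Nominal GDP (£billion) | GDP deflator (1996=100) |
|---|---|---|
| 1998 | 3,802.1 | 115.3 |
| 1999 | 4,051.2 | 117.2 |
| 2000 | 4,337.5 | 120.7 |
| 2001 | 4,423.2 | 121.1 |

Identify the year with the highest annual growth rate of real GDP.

1999: real = 4051.2/1.172 = 3456.66; growth vs 1998 (3297.57) = 4.82%.
2000: real = 4337.5/1.207 = 3593.62; growth vs 1999 (3456.66) = 3.96%.
2001: real = 4423.2/1.211 = 3652.52; growth vs 2000 (3593.62) = 1.64%.

1999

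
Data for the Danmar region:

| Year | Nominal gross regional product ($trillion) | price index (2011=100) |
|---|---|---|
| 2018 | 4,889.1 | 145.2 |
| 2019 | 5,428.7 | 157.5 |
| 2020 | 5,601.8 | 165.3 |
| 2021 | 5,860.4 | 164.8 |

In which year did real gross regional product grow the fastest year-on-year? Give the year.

2021

2019: real = 5428.7/1.575 = 3446.79; growth vs 2018 (3367.15) = 2.37%.
2020: real = 5601.8/1.653 = 3388.87; growth vs 2019 (3446.79) = -1.68%.
2021: real = 5860.4/1.648 = 3556.07; growth vs 2020 (3388.87) = 4.93%.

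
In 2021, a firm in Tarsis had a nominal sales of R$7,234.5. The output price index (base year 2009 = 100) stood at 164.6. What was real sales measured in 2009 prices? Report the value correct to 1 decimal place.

Real sales = Nominal / (output price index/100) = 7234.5 / 1.646 = 4395.20.

R$4,395.2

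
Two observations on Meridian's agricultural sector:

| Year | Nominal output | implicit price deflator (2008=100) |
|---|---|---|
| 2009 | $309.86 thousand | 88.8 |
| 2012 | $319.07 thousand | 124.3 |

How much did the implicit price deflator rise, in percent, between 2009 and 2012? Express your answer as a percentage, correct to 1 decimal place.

40.0%

Price-level change = 124.3 / 88.8 − 1 = 0.3998.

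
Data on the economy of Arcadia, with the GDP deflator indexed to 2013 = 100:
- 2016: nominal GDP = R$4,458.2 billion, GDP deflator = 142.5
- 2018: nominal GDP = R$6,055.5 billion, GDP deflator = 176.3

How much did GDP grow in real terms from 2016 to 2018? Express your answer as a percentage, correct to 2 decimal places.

9.79%

Real GDP 2016 = 4458.2 / 1.425 = 3128.56.
Real GDP 2018 = 6055.5 / 1.763 = 3434.77.
Real growth = 3434.77 / 3128.56 − 1 = 0.0979.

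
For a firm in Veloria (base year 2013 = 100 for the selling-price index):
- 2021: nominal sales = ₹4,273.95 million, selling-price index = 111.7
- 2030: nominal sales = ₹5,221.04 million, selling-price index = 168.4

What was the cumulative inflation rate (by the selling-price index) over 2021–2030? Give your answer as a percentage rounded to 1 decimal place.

Price-level change = 168.4 / 111.7 − 1 = 0.5076.

50.8%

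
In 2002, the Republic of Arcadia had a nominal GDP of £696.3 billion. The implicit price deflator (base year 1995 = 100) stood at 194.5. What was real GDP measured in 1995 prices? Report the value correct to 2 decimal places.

Real GDP = Nominal / (implicit price deflator/100) = 696.3 / 1.945 = 357.99.

£357.99 billion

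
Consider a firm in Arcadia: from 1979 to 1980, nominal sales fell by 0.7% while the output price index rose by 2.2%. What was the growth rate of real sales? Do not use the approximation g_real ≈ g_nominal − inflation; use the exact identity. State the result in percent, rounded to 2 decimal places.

(1 + g_nom) = (1 + g_real)(1 + π), so g_real = 0.9930 / 1.0220 − 1 = -0.02838.

-2.84%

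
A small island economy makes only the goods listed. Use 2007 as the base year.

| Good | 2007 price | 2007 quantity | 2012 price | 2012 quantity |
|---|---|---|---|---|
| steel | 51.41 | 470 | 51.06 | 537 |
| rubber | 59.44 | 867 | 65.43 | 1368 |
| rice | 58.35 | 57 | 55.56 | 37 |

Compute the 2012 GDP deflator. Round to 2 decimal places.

107.11

Nominal GDP 2012 = 51.06·537 + 65.43·1368 + 55.56·37 = 118983.18.
Real GDP 2012 (at 2007 prices) = 51.41·537 + 59.44·1368 + 58.35·37 = 111080.04.
Deflator = Nominal/Real × 100 = 118983.18/111080.04 × 100 = 107.115.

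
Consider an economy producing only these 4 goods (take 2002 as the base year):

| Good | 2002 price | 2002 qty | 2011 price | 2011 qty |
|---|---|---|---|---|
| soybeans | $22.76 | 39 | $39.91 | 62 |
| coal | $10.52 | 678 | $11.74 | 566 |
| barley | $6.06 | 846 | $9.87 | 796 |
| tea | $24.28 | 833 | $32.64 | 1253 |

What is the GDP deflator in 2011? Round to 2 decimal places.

135.82

Nominal GDP 2011 = 39.91·62 + 11.74·566 + 9.87·796 + 32.64·1253 = 57873.70.
Real GDP 2011 (at 2002 prices) = 22.76·62 + 10.52·566 + 6.06·796 + 24.28·1253 = 42612.04.
Deflator = Nominal/Real × 100 = 57873.70/42612.04 × 100 = 135.815.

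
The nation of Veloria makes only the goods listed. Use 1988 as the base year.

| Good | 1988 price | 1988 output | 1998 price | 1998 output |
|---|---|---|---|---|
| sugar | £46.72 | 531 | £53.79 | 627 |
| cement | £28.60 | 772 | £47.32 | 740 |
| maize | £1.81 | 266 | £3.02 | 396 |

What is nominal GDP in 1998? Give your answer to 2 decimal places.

£69939.05

Nominal GDP 1998 = Σ (p_1998 × q_1998) = 53.79·627 + 47.32·740 + 3.02·396 = 69939.05.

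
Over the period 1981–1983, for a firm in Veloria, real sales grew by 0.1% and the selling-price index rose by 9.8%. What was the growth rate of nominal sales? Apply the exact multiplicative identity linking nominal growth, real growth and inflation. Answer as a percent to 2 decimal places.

(1 + g_nom) = (1 + g_real)(1 + π) = 1.0010 × 1.0980 = 1.09910.

9.91%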